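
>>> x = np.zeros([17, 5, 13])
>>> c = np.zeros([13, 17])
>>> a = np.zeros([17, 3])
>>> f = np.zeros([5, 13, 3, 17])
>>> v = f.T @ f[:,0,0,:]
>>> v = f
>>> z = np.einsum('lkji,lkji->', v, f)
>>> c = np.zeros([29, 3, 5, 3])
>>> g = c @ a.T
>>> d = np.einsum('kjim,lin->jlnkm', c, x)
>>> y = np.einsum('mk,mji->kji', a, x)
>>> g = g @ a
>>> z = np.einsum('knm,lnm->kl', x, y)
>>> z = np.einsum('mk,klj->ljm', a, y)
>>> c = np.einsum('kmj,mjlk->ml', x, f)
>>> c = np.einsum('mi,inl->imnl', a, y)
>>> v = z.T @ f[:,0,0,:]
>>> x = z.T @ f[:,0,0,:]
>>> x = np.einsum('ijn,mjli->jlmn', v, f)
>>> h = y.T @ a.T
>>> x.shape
(13, 3, 5, 17)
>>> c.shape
(3, 17, 5, 13)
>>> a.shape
(17, 3)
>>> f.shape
(5, 13, 3, 17)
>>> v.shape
(17, 13, 17)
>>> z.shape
(5, 13, 17)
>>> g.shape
(29, 3, 5, 3)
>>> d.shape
(3, 17, 13, 29, 3)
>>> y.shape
(3, 5, 13)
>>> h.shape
(13, 5, 17)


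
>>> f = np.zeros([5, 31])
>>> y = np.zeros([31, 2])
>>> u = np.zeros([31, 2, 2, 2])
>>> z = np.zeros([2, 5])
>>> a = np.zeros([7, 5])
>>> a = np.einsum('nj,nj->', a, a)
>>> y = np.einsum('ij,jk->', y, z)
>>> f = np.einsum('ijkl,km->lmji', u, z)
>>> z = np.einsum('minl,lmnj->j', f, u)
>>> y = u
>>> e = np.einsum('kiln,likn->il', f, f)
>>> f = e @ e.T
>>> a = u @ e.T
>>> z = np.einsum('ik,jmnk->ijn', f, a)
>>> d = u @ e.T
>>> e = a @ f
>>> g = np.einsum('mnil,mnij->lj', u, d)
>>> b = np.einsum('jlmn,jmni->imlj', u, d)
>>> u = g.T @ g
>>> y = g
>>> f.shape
(5, 5)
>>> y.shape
(2, 5)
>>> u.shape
(5, 5)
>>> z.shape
(5, 31, 2)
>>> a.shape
(31, 2, 2, 5)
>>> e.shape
(31, 2, 2, 5)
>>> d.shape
(31, 2, 2, 5)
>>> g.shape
(2, 5)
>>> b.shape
(5, 2, 2, 31)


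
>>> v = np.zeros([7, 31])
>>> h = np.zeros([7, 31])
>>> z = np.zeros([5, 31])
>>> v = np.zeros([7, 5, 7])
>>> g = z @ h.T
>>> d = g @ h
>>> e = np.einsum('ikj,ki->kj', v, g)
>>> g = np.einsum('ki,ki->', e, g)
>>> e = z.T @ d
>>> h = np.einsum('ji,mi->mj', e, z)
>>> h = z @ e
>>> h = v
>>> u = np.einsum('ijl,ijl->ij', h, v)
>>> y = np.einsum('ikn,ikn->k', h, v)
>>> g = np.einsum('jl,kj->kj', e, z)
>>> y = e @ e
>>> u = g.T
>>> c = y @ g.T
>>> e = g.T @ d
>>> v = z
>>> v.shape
(5, 31)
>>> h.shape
(7, 5, 7)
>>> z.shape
(5, 31)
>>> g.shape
(5, 31)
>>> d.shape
(5, 31)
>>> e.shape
(31, 31)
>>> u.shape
(31, 5)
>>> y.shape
(31, 31)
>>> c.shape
(31, 5)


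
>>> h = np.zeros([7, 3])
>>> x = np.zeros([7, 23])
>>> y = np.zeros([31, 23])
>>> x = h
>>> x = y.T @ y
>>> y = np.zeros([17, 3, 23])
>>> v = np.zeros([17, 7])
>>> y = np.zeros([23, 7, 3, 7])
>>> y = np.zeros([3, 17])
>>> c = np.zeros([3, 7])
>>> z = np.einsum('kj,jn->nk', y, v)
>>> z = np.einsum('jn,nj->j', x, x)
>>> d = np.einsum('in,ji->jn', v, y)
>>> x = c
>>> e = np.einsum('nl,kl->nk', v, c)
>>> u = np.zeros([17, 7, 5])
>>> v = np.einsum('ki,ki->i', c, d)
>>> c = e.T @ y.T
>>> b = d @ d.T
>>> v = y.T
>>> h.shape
(7, 3)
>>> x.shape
(3, 7)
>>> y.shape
(3, 17)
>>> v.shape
(17, 3)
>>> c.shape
(3, 3)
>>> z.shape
(23,)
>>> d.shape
(3, 7)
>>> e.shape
(17, 3)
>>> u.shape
(17, 7, 5)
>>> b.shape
(3, 3)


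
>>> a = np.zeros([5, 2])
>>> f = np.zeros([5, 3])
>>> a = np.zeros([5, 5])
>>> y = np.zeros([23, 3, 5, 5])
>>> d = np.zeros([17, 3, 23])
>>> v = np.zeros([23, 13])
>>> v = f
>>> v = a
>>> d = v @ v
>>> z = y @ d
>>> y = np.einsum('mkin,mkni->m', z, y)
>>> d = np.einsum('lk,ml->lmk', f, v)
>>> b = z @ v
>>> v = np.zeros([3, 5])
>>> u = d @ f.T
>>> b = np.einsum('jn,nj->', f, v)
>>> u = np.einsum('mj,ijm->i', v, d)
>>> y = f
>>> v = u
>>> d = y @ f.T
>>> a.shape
(5, 5)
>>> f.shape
(5, 3)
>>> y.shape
(5, 3)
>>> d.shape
(5, 5)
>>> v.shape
(5,)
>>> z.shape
(23, 3, 5, 5)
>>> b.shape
()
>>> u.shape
(5,)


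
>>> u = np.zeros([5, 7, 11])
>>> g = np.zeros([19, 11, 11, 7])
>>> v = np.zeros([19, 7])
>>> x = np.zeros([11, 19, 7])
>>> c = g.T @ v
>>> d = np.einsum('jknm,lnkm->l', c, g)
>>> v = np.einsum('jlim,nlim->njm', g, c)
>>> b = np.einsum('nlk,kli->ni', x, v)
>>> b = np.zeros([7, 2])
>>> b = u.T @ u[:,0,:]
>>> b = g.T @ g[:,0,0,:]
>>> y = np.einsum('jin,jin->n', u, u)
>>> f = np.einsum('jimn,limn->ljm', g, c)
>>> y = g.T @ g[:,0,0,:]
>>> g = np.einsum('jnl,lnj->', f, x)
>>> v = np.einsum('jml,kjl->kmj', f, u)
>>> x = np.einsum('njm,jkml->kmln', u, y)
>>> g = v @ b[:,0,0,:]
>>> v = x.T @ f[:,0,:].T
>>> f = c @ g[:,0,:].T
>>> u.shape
(5, 7, 11)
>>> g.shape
(5, 19, 7)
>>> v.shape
(5, 7, 11, 7)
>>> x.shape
(11, 11, 7, 5)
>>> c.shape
(7, 11, 11, 7)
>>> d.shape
(19,)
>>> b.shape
(7, 11, 11, 7)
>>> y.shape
(7, 11, 11, 7)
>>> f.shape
(7, 11, 11, 5)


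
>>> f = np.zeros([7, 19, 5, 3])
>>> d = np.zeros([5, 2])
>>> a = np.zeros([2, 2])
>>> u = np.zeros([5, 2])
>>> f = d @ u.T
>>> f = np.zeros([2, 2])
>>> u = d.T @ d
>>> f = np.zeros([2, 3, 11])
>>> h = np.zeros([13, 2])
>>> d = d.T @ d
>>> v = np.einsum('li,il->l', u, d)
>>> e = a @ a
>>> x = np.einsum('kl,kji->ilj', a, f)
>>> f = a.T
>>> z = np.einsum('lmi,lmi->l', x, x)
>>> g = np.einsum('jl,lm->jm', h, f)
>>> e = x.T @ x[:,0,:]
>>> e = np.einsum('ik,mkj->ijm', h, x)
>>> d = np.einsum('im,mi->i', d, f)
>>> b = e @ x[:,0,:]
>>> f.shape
(2, 2)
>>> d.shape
(2,)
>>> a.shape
(2, 2)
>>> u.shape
(2, 2)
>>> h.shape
(13, 2)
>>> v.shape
(2,)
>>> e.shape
(13, 3, 11)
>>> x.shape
(11, 2, 3)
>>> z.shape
(11,)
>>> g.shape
(13, 2)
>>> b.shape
(13, 3, 3)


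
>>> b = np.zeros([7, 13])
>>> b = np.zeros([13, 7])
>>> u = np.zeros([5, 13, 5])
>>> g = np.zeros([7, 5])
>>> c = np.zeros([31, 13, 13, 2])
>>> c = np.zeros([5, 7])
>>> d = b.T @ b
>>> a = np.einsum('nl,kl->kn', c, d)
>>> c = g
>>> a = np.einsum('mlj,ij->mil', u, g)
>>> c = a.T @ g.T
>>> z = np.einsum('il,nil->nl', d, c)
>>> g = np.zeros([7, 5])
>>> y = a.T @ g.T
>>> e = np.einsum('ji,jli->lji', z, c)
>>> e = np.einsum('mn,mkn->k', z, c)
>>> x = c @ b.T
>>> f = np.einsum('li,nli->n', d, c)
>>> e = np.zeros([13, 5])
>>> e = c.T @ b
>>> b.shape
(13, 7)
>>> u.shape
(5, 13, 5)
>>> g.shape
(7, 5)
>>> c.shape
(13, 7, 7)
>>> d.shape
(7, 7)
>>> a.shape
(5, 7, 13)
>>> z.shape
(13, 7)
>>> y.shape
(13, 7, 7)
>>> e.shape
(7, 7, 7)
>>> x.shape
(13, 7, 13)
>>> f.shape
(13,)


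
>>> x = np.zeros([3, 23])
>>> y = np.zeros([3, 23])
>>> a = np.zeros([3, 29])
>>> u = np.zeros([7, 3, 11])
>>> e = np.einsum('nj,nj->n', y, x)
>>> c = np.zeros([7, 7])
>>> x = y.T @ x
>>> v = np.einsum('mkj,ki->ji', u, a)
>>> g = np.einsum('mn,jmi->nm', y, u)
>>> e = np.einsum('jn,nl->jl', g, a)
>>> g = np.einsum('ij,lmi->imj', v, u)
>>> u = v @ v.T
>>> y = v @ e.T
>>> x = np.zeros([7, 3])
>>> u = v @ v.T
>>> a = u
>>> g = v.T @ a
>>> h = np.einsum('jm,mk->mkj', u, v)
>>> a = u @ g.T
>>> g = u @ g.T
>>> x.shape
(7, 3)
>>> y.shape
(11, 23)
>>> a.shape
(11, 29)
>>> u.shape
(11, 11)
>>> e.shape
(23, 29)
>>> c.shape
(7, 7)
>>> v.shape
(11, 29)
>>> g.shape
(11, 29)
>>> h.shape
(11, 29, 11)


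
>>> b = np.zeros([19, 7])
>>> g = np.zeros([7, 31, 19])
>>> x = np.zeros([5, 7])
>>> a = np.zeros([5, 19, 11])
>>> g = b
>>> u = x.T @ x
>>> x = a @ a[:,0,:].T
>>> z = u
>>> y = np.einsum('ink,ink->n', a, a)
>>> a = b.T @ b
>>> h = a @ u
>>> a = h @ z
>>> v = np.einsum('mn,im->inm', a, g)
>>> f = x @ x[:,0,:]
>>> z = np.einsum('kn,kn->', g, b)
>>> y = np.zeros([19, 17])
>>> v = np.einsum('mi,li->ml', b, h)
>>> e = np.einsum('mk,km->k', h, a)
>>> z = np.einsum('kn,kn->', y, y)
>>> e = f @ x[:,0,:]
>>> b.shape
(19, 7)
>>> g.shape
(19, 7)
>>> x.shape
(5, 19, 5)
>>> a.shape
(7, 7)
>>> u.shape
(7, 7)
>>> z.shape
()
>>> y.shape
(19, 17)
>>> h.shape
(7, 7)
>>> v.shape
(19, 7)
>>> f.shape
(5, 19, 5)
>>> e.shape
(5, 19, 5)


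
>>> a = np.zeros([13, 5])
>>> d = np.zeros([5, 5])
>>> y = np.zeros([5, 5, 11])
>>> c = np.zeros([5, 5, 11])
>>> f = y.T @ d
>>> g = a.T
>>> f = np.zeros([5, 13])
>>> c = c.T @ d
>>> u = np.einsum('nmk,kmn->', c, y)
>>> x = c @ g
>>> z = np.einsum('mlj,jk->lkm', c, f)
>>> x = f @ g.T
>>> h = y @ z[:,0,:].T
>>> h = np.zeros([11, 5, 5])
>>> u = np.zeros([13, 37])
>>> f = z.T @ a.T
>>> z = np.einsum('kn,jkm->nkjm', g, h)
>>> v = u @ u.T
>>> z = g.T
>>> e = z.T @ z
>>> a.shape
(13, 5)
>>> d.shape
(5, 5)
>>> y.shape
(5, 5, 11)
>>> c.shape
(11, 5, 5)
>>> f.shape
(11, 13, 13)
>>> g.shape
(5, 13)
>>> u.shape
(13, 37)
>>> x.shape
(5, 5)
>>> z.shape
(13, 5)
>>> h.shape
(11, 5, 5)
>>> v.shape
(13, 13)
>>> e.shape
(5, 5)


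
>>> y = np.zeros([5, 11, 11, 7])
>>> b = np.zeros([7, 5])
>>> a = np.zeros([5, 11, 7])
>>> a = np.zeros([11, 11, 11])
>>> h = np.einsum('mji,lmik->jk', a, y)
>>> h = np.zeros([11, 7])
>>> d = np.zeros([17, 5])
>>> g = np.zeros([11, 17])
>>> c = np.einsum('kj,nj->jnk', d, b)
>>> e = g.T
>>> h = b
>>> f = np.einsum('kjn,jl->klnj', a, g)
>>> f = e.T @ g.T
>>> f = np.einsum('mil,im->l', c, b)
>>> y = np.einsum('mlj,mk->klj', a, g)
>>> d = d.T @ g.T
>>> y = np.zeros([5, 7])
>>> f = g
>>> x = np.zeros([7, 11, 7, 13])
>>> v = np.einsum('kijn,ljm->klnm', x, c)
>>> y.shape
(5, 7)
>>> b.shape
(7, 5)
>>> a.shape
(11, 11, 11)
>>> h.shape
(7, 5)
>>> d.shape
(5, 11)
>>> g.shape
(11, 17)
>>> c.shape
(5, 7, 17)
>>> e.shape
(17, 11)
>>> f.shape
(11, 17)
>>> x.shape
(7, 11, 7, 13)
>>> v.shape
(7, 5, 13, 17)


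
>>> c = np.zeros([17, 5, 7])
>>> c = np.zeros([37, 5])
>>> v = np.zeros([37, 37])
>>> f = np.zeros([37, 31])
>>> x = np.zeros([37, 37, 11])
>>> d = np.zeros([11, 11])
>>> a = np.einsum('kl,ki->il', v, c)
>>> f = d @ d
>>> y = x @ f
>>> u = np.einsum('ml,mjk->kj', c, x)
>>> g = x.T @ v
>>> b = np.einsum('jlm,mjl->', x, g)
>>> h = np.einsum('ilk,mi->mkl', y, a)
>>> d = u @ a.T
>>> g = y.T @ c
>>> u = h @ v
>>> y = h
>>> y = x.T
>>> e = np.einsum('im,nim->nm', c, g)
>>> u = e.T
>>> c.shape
(37, 5)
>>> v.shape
(37, 37)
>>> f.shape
(11, 11)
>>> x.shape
(37, 37, 11)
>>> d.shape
(11, 5)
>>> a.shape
(5, 37)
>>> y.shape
(11, 37, 37)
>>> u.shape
(5, 11)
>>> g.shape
(11, 37, 5)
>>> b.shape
()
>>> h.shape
(5, 11, 37)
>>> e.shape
(11, 5)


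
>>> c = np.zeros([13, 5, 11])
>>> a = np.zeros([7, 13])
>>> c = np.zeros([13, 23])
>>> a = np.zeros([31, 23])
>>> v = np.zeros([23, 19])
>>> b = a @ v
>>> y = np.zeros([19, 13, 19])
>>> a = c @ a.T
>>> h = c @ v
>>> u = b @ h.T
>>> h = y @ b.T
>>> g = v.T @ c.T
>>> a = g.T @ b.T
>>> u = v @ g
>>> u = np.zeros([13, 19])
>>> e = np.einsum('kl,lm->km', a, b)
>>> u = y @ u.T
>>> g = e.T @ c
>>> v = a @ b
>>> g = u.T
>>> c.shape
(13, 23)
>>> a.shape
(13, 31)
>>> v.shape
(13, 19)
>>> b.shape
(31, 19)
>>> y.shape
(19, 13, 19)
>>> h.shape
(19, 13, 31)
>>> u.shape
(19, 13, 13)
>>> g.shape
(13, 13, 19)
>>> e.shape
(13, 19)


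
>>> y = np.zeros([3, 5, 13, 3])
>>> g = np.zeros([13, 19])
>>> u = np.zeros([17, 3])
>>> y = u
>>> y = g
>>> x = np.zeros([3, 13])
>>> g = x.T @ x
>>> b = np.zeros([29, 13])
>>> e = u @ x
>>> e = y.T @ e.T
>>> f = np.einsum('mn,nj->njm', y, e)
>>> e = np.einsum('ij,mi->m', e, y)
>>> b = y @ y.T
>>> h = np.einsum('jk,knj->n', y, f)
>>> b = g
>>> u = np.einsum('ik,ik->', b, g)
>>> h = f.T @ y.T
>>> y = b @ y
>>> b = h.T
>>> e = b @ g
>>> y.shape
(13, 19)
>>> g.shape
(13, 13)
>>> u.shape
()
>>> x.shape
(3, 13)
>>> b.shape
(13, 17, 13)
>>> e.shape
(13, 17, 13)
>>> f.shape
(19, 17, 13)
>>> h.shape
(13, 17, 13)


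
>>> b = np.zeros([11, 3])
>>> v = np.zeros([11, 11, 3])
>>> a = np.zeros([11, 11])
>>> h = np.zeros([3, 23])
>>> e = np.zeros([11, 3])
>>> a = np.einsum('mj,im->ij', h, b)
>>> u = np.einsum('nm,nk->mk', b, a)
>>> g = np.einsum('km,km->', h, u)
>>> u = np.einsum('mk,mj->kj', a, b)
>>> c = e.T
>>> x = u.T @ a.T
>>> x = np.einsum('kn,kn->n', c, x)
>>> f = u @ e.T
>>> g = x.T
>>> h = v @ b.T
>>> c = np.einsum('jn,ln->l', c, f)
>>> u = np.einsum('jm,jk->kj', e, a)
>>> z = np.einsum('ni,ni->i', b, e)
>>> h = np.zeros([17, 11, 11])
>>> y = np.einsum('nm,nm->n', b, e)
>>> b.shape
(11, 3)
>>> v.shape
(11, 11, 3)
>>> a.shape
(11, 23)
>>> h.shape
(17, 11, 11)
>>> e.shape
(11, 3)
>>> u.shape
(23, 11)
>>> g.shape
(11,)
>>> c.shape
(23,)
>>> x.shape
(11,)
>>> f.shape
(23, 11)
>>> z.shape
(3,)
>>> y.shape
(11,)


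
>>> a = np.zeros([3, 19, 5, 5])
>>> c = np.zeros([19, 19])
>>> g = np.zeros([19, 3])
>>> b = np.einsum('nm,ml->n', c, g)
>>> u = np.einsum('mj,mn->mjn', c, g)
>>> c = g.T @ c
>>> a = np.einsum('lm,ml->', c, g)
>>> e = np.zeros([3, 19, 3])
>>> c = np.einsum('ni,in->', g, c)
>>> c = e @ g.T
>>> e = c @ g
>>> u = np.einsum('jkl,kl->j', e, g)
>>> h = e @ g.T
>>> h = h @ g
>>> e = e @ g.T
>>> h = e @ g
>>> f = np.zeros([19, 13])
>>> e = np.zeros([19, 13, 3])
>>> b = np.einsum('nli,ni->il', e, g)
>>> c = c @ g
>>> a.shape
()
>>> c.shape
(3, 19, 3)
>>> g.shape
(19, 3)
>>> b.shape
(3, 13)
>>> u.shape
(3,)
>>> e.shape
(19, 13, 3)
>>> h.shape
(3, 19, 3)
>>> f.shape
(19, 13)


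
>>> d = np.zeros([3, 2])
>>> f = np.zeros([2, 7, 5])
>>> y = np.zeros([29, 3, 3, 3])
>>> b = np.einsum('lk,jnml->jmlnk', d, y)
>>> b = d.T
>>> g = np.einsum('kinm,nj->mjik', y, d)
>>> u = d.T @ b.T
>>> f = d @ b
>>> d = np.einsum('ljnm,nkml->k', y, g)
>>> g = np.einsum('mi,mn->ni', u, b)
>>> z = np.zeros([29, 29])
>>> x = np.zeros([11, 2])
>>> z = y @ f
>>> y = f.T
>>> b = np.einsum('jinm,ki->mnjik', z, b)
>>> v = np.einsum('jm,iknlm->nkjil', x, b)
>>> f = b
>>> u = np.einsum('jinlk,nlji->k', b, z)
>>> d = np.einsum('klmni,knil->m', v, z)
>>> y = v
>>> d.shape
(11,)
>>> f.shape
(3, 3, 29, 3, 2)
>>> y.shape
(29, 3, 11, 3, 3)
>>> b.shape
(3, 3, 29, 3, 2)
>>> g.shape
(3, 2)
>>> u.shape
(2,)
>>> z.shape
(29, 3, 3, 3)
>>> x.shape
(11, 2)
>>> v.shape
(29, 3, 11, 3, 3)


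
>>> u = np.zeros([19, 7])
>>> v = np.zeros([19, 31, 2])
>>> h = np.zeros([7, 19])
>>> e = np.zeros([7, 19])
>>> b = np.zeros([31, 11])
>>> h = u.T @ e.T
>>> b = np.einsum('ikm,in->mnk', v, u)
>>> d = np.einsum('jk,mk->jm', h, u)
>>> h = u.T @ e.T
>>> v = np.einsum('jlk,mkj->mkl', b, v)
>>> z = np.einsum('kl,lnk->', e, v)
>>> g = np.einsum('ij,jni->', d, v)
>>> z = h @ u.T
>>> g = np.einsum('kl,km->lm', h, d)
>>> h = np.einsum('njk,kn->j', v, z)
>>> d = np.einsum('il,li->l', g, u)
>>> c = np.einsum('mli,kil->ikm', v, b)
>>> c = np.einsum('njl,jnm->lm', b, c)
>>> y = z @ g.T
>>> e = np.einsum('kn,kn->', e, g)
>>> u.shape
(19, 7)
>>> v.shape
(19, 31, 7)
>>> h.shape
(31,)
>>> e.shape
()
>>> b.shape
(2, 7, 31)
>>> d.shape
(19,)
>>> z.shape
(7, 19)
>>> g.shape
(7, 19)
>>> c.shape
(31, 19)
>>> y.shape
(7, 7)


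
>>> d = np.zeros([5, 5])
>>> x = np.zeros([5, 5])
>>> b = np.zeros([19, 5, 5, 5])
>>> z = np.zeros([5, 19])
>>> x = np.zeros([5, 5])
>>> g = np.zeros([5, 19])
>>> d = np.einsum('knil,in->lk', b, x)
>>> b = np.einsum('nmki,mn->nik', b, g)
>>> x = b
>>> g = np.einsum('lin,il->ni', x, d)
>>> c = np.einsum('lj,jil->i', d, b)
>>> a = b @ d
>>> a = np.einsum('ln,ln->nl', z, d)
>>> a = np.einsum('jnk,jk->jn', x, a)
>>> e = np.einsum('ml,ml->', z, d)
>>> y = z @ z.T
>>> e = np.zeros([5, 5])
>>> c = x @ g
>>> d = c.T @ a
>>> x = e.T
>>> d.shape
(5, 5, 5)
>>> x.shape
(5, 5)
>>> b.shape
(19, 5, 5)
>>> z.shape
(5, 19)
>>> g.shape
(5, 5)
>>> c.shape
(19, 5, 5)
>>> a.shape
(19, 5)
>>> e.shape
(5, 5)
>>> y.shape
(5, 5)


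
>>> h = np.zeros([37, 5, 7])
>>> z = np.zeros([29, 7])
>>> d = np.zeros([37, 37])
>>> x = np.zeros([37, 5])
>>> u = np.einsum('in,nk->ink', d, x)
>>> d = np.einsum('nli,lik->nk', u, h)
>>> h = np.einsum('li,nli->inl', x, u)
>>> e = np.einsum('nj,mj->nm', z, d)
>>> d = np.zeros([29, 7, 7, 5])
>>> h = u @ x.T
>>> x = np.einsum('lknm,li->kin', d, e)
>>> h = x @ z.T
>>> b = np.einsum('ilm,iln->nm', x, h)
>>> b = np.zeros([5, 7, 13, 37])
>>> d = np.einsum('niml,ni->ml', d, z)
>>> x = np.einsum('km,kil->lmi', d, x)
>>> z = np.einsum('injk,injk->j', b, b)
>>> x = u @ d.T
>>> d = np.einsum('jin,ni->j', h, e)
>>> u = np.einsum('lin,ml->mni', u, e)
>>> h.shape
(7, 37, 29)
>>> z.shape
(13,)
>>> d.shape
(7,)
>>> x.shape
(37, 37, 7)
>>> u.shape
(29, 5, 37)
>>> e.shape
(29, 37)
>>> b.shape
(5, 7, 13, 37)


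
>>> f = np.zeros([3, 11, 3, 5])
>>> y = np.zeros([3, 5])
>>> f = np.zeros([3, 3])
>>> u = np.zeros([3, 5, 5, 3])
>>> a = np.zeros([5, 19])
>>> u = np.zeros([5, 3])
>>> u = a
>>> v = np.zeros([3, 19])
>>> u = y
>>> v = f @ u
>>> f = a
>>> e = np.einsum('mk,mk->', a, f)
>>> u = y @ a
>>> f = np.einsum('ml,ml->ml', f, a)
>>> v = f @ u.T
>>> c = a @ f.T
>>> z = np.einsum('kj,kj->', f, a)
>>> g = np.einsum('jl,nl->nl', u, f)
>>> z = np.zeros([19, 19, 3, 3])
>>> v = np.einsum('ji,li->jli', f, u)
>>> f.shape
(5, 19)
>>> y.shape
(3, 5)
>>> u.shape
(3, 19)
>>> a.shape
(5, 19)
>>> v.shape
(5, 3, 19)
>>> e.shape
()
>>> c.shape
(5, 5)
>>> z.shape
(19, 19, 3, 3)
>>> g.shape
(5, 19)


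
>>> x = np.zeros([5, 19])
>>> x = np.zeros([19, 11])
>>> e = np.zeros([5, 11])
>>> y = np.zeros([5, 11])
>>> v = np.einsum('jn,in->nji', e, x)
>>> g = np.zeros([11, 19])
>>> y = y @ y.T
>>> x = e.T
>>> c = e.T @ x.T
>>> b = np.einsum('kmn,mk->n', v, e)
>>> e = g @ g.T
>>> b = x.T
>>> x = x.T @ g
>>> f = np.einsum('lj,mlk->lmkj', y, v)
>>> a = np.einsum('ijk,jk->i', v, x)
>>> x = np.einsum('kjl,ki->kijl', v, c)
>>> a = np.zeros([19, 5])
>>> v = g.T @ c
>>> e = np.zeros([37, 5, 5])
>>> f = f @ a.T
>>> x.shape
(11, 11, 5, 19)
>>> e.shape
(37, 5, 5)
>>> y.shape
(5, 5)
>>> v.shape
(19, 11)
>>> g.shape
(11, 19)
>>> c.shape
(11, 11)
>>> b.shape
(5, 11)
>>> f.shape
(5, 11, 19, 19)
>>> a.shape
(19, 5)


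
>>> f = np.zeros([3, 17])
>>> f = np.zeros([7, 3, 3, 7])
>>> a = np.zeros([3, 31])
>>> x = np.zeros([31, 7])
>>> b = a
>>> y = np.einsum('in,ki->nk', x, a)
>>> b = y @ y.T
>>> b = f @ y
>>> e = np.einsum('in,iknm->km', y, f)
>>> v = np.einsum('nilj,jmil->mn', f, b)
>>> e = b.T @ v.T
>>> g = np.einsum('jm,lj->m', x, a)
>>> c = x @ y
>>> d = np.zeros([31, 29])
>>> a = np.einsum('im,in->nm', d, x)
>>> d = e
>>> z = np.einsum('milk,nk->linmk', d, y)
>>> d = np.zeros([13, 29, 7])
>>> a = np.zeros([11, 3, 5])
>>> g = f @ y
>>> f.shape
(7, 3, 3, 7)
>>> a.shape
(11, 3, 5)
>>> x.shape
(31, 7)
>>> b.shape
(7, 3, 3, 3)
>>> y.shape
(7, 3)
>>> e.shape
(3, 3, 3, 3)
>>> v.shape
(3, 7)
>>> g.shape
(7, 3, 3, 3)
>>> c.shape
(31, 3)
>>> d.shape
(13, 29, 7)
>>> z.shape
(3, 3, 7, 3, 3)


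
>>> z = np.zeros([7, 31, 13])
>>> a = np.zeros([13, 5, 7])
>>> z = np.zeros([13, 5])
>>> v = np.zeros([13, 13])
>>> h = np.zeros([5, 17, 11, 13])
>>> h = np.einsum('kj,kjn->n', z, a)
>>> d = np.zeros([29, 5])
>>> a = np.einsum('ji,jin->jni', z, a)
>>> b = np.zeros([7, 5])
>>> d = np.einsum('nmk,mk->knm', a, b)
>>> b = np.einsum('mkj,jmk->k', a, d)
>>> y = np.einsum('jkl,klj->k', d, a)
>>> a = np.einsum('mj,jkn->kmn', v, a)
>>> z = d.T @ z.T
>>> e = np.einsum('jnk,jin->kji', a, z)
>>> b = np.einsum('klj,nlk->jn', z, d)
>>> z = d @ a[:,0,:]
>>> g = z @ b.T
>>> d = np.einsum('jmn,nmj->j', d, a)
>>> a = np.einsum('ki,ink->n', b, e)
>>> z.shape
(5, 13, 5)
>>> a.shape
(7,)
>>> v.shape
(13, 13)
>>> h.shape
(7,)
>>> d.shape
(5,)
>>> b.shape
(13, 5)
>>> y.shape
(13,)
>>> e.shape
(5, 7, 13)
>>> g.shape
(5, 13, 13)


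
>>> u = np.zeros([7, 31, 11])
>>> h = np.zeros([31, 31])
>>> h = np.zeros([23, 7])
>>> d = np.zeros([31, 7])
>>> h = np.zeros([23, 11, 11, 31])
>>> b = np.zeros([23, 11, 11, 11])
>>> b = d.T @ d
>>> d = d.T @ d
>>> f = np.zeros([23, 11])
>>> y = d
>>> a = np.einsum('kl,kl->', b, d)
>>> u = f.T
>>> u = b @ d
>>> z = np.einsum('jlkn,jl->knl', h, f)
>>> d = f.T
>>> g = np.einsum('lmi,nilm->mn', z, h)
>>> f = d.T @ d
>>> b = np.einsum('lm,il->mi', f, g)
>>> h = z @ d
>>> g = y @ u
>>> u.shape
(7, 7)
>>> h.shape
(11, 31, 23)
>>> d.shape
(11, 23)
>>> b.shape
(23, 31)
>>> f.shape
(23, 23)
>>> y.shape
(7, 7)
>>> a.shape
()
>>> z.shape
(11, 31, 11)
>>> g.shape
(7, 7)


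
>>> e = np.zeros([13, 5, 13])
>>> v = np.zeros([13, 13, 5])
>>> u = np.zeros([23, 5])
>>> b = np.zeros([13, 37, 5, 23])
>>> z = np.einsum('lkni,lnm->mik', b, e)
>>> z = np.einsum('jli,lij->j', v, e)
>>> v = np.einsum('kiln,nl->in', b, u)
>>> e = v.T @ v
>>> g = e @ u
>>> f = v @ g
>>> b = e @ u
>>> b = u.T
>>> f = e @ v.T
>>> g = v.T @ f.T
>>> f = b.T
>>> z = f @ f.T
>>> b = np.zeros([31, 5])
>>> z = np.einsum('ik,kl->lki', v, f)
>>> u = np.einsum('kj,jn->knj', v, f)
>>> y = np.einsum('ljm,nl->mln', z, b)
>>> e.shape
(23, 23)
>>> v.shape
(37, 23)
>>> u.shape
(37, 5, 23)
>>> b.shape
(31, 5)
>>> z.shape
(5, 23, 37)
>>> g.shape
(23, 23)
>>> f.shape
(23, 5)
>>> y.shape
(37, 5, 31)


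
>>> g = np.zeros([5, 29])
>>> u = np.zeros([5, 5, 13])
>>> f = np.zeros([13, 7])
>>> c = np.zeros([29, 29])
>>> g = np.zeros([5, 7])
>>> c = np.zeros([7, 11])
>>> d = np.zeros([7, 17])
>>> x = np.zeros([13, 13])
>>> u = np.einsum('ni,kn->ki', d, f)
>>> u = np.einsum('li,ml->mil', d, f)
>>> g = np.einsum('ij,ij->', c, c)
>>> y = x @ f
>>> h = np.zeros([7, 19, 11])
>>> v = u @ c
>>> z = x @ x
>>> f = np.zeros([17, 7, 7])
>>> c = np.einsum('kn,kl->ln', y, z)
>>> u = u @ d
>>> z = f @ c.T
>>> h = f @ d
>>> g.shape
()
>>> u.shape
(13, 17, 17)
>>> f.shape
(17, 7, 7)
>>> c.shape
(13, 7)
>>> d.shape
(7, 17)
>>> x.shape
(13, 13)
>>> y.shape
(13, 7)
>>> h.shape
(17, 7, 17)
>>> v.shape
(13, 17, 11)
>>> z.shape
(17, 7, 13)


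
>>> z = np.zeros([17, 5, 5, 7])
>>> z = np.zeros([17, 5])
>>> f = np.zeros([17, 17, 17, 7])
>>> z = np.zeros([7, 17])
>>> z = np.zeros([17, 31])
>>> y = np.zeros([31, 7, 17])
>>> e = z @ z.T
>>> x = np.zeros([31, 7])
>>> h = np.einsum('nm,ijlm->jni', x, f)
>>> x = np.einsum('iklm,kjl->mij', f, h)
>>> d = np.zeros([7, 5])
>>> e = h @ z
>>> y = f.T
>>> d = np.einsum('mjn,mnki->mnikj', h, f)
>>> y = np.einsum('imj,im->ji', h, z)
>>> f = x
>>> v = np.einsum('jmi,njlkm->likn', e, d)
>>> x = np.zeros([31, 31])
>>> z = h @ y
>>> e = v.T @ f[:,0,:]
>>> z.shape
(17, 31, 17)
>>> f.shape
(7, 17, 31)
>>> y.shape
(17, 17)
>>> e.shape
(17, 17, 31, 31)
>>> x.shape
(31, 31)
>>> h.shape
(17, 31, 17)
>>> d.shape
(17, 17, 7, 17, 31)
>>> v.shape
(7, 31, 17, 17)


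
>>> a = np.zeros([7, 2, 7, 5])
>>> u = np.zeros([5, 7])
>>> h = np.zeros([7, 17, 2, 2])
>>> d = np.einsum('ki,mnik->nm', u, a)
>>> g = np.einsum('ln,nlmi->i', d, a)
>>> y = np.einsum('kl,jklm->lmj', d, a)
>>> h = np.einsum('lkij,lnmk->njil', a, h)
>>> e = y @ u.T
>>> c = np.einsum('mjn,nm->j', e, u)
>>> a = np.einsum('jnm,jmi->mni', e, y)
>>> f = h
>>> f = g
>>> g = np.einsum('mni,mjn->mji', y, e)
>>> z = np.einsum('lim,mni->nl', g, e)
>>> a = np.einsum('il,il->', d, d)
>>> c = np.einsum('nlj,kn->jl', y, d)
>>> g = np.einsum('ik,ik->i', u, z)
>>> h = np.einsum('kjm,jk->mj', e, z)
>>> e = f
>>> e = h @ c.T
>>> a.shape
()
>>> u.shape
(5, 7)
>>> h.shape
(5, 5)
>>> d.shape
(2, 7)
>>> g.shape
(5,)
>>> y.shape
(7, 5, 7)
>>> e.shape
(5, 7)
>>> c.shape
(7, 5)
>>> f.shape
(5,)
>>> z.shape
(5, 7)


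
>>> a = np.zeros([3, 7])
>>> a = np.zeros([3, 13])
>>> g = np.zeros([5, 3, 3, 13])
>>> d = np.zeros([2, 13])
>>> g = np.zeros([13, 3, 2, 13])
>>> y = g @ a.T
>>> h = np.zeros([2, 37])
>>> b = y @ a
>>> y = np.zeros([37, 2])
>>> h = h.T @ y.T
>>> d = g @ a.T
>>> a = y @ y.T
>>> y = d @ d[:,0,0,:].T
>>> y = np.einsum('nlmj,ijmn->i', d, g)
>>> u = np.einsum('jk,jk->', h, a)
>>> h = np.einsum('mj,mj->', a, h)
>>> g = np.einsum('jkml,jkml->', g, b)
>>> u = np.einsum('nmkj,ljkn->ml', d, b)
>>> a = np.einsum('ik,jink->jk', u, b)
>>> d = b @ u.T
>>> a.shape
(13, 13)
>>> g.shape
()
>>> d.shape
(13, 3, 2, 3)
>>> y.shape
(13,)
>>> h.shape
()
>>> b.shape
(13, 3, 2, 13)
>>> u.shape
(3, 13)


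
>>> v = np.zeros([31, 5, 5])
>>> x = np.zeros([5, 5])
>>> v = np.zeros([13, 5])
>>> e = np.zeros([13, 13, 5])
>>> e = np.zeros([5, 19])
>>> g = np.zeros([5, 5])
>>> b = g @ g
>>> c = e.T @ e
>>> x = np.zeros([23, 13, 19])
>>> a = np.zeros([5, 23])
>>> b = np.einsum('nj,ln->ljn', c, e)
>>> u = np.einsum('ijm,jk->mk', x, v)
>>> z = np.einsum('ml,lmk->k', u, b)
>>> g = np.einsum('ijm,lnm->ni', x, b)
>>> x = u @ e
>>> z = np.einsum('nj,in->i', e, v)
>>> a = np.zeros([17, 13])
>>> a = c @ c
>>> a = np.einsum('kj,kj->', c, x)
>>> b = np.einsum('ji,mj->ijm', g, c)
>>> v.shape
(13, 5)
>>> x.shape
(19, 19)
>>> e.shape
(5, 19)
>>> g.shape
(19, 23)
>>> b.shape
(23, 19, 19)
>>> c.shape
(19, 19)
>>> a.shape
()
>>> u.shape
(19, 5)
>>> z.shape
(13,)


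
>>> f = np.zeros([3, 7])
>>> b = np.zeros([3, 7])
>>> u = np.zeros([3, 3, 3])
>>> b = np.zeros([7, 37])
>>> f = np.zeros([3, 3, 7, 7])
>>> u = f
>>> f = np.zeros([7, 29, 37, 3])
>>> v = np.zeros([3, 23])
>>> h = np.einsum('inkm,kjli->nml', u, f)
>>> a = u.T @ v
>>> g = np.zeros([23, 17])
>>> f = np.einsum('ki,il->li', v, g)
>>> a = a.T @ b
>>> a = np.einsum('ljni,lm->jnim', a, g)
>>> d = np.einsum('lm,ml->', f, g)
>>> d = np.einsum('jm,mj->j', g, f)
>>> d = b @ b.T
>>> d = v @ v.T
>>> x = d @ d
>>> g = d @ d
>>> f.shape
(17, 23)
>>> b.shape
(7, 37)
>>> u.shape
(3, 3, 7, 7)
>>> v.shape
(3, 23)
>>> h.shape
(3, 7, 37)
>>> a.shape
(3, 7, 37, 17)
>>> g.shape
(3, 3)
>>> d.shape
(3, 3)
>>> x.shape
(3, 3)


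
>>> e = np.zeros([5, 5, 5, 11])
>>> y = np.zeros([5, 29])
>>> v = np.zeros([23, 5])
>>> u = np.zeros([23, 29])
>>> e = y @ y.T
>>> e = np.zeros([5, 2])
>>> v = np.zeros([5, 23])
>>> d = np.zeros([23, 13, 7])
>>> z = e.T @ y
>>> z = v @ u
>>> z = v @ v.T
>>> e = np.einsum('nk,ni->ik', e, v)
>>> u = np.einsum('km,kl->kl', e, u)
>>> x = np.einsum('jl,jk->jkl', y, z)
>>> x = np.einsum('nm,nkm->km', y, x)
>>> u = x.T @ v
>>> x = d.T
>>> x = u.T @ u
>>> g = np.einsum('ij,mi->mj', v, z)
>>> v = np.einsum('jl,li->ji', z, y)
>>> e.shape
(23, 2)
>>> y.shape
(5, 29)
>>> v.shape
(5, 29)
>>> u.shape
(29, 23)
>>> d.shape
(23, 13, 7)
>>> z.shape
(5, 5)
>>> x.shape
(23, 23)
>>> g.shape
(5, 23)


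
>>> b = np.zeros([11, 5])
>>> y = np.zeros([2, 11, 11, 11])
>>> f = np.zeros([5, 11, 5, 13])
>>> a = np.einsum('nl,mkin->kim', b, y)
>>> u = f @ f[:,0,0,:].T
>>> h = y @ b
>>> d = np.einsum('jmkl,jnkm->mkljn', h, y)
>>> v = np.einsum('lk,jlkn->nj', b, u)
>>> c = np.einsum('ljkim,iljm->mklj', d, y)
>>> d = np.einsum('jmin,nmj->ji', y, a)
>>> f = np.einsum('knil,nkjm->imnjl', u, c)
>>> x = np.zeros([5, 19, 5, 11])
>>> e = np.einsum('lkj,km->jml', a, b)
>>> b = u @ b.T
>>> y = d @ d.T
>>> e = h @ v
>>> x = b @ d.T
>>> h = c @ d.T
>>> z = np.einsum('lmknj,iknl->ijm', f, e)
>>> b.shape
(5, 11, 5, 11)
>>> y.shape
(2, 2)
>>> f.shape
(5, 11, 11, 11, 5)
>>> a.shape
(11, 11, 2)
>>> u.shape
(5, 11, 5, 5)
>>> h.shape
(11, 5, 11, 2)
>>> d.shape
(2, 11)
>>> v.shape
(5, 5)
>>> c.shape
(11, 5, 11, 11)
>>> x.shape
(5, 11, 5, 2)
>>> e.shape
(2, 11, 11, 5)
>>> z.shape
(2, 5, 11)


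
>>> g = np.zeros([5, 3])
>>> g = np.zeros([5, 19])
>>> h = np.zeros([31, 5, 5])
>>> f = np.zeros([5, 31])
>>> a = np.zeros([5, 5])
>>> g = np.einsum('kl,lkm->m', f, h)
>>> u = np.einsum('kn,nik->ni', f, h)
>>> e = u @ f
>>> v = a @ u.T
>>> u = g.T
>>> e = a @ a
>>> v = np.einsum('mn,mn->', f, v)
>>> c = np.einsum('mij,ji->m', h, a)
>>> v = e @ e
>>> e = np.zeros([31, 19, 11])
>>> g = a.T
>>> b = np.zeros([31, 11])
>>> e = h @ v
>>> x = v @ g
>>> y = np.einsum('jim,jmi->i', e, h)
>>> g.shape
(5, 5)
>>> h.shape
(31, 5, 5)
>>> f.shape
(5, 31)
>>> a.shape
(5, 5)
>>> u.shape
(5,)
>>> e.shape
(31, 5, 5)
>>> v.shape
(5, 5)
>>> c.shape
(31,)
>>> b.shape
(31, 11)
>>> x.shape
(5, 5)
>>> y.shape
(5,)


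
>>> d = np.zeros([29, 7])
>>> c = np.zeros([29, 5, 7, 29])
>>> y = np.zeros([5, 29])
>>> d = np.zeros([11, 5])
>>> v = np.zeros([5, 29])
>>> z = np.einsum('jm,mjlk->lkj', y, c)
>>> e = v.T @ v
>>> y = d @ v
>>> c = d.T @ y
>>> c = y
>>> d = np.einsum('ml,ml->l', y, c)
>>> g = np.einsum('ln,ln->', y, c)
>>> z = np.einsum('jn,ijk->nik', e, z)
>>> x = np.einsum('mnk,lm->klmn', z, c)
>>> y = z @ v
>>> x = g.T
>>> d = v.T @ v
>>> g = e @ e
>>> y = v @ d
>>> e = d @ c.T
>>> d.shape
(29, 29)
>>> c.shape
(11, 29)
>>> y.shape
(5, 29)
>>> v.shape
(5, 29)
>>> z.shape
(29, 7, 5)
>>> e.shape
(29, 11)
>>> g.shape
(29, 29)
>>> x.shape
()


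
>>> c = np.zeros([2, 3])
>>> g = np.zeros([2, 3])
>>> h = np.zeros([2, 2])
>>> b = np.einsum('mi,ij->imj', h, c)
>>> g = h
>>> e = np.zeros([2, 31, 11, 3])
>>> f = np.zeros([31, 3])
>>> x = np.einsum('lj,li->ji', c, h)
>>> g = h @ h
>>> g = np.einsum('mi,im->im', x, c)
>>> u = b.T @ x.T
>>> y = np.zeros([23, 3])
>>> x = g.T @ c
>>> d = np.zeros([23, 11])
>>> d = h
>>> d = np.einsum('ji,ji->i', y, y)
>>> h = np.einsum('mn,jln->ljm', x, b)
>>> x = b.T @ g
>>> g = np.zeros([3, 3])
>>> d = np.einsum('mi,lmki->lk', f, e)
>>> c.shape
(2, 3)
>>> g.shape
(3, 3)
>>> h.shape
(2, 2, 3)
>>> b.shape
(2, 2, 3)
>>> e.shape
(2, 31, 11, 3)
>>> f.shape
(31, 3)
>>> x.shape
(3, 2, 3)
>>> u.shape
(3, 2, 3)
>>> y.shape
(23, 3)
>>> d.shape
(2, 11)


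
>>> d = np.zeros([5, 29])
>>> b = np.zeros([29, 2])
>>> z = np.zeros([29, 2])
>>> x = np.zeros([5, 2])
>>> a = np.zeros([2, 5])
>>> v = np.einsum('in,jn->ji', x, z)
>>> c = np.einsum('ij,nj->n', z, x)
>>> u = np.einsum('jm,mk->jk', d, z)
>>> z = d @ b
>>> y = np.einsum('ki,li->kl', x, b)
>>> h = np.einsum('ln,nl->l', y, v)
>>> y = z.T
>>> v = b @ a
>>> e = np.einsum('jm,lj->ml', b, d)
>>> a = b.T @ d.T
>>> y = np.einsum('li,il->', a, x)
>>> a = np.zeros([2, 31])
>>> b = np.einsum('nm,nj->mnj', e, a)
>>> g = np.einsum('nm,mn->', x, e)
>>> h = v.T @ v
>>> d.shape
(5, 29)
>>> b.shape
(5, 2, 31)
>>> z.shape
(5, 2)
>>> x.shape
(5, 2)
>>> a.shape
(2, 31)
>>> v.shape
(29, 5)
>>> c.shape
(5,)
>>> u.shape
(5, 2)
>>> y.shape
()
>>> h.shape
(5, 5)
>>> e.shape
(2, 5)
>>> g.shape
()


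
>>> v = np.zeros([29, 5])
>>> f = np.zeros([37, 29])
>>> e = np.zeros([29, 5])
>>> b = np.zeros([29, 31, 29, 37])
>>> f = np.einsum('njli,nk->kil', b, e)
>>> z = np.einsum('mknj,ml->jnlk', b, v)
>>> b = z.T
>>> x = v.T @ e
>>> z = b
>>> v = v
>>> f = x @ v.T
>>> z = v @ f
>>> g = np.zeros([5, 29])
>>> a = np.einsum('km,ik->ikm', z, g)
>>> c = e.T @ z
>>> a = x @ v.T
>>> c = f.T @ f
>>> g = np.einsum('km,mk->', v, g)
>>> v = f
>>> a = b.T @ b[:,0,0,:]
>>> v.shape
(5, 29)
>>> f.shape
(5, 29)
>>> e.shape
(29, 5)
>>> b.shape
(31, 5, 29, 37)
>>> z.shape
(29, 29)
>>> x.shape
(5, 5)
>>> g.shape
()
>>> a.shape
(37, 29, 5, 37)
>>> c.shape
(29, 29)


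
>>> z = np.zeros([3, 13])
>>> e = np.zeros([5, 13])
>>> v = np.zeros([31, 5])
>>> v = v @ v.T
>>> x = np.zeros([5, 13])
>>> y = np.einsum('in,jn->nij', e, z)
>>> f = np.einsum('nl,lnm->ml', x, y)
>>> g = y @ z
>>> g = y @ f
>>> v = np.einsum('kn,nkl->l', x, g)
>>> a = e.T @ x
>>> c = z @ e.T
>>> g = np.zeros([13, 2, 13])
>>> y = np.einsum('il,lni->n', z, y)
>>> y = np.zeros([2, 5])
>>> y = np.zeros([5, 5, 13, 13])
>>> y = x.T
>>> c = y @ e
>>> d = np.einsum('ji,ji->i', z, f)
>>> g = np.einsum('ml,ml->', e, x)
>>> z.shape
(3, 13)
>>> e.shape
(5, 13)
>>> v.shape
(13,)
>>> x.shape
(5, 13)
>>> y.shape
(13, 5)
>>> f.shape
(3, 13)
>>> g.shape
()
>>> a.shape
(13, 13)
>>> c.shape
(13, 13)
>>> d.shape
(13,)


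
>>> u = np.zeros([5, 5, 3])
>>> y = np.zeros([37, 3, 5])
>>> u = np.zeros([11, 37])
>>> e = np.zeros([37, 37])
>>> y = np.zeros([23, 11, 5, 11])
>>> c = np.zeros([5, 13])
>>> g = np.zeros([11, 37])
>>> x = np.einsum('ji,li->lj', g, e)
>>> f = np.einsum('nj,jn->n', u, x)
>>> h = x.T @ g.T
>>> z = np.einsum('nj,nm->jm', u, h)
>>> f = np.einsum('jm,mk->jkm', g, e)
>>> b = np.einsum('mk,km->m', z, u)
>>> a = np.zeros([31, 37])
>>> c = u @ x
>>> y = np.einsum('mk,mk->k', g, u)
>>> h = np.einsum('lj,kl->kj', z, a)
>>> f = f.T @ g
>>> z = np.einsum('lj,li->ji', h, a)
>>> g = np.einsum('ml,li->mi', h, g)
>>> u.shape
(11, 37)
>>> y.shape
(37,)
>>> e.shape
(37, 37)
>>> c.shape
(11, 11)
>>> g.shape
(31, 37)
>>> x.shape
(37, 11)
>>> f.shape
(37, 37, 37)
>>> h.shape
(31, 11)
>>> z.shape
(11, 37)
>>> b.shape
(37,)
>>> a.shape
(31, 37)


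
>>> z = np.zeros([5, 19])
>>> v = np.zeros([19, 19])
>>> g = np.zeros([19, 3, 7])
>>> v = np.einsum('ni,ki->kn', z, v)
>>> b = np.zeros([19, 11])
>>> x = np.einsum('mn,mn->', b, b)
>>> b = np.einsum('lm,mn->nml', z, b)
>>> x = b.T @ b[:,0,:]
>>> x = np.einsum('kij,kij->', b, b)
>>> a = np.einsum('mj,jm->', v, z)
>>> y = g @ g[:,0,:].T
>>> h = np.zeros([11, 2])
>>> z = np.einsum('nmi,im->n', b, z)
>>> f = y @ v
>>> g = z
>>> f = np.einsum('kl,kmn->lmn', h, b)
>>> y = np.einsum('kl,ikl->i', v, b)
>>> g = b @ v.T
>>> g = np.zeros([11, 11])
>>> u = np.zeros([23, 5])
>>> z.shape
(11,)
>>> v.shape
(19, 5)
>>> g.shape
(11, 11)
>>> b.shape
(11, 19, 5)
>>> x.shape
()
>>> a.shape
()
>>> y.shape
(11,)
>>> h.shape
(11, 2)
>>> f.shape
(2, 19, 5)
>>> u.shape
(23, 5)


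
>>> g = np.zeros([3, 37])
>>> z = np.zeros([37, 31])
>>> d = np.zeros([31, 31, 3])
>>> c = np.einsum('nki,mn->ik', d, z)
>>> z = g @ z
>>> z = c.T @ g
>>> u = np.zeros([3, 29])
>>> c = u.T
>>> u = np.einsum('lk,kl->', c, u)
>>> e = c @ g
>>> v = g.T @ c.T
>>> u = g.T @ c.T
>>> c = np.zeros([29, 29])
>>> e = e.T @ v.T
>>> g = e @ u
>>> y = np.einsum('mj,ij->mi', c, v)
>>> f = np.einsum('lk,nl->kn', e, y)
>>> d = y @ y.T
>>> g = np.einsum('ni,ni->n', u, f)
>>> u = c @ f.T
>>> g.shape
(37,)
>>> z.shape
(31, 37)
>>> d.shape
(29, 29)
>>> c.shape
(29, 29)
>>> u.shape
(29, 37)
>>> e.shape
(37, 37)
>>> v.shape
(37, 29)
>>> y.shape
(29, 37)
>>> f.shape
(37, 29)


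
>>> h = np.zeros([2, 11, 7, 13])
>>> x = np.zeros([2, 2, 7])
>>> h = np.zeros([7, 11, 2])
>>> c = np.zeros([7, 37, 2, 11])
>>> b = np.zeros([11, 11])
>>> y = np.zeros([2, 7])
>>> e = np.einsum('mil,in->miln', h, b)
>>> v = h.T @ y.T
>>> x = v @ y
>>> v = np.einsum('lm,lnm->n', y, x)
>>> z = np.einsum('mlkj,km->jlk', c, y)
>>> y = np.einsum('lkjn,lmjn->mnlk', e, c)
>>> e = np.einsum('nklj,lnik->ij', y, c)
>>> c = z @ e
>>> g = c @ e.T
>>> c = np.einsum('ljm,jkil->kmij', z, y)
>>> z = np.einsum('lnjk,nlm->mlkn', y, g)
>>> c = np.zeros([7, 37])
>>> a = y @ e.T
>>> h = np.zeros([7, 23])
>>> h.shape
(7, 23)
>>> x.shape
(2, 11, 7)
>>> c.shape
(7, 37)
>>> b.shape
(11, 11)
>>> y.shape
(37, 11, 7, 11)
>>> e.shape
(2, 11)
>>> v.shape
(11,)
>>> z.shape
(2, 37, 11, 11)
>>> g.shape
(11, 37, 2)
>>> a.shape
(37, 11, 7, 2)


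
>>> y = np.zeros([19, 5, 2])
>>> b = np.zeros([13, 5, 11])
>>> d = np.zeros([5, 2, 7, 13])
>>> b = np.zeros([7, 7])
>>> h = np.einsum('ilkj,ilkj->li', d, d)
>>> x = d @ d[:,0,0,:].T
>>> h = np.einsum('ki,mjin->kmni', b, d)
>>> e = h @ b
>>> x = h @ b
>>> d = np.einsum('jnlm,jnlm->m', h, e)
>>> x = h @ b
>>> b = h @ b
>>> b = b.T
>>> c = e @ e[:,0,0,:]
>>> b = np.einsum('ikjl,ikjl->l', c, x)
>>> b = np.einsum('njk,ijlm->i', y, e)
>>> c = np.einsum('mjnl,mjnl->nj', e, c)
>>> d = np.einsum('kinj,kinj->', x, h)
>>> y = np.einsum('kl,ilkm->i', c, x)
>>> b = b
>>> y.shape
(7,)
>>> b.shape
(7,)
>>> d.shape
()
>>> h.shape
(7, 5, 13, 7)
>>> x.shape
(7, 5, 13, 7)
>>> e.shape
(7, 5, 13, 7)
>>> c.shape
(13, 5)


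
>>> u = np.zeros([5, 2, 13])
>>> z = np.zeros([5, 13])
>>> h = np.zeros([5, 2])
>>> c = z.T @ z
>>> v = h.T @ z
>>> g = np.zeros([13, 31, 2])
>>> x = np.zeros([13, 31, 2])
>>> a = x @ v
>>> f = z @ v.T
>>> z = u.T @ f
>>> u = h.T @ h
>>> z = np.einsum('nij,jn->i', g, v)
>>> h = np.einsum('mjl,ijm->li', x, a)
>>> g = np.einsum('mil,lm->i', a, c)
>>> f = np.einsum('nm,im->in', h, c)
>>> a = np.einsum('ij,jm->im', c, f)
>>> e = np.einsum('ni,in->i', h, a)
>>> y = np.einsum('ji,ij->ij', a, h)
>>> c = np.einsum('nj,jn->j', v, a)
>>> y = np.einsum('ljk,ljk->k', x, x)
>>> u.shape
(2, 2)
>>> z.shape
(31,)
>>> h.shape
(2, 13)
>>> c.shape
(13,)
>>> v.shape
(2, 13)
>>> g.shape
(31,)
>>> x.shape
(13, 31, 2)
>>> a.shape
(13, 2)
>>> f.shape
(13, 2)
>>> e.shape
(13,)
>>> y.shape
(2,)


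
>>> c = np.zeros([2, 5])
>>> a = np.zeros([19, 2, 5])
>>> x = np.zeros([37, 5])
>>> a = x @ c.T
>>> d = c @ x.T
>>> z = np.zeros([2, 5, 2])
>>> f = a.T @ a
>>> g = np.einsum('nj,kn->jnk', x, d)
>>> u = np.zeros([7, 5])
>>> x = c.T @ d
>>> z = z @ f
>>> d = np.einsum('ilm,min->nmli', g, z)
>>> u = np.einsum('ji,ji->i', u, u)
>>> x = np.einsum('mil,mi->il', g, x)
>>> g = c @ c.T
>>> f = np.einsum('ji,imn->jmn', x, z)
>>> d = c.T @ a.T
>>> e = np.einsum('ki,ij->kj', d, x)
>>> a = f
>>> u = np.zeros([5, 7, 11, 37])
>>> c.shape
(2, 5)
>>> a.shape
(37, 5, 2)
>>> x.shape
(37, 2)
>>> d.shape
(5, 37)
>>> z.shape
(2, 5, 2)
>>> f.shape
(37, 5, 2)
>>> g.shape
(2, 2)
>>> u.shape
(5, 7, 11, 37)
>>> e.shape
(5, 2)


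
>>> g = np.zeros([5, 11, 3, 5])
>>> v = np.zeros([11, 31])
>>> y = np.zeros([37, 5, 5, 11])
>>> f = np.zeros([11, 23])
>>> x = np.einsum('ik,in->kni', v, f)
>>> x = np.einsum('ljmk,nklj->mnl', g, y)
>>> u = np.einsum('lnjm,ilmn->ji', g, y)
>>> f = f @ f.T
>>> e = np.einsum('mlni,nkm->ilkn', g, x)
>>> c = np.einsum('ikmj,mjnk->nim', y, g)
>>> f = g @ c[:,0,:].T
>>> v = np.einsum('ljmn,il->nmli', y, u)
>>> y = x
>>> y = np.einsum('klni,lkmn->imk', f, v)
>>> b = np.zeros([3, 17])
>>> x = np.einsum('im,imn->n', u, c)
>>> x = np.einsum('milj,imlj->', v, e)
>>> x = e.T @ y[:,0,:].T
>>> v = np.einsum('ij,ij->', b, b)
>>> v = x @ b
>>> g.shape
(5, 11, 3, 5)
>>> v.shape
(3, 37, 11, 17)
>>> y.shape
(3, 37, 5)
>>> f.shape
(5, 11, 3, 3)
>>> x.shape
(3, 37, 11, 3)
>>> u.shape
(3, 37)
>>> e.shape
(5, 11, 37, 3)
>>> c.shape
(3, 37, 5)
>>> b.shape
(3, 17)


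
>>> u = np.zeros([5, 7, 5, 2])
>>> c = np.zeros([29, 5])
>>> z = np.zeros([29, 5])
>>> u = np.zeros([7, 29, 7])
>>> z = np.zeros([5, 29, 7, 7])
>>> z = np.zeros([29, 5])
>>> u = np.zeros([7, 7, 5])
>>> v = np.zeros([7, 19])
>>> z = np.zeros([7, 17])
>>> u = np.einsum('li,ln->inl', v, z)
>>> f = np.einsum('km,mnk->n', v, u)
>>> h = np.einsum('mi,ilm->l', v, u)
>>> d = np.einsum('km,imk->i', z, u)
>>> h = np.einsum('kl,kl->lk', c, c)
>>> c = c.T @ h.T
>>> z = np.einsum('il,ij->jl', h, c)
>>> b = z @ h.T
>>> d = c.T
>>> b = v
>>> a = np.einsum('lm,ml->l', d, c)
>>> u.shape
(19, 17, 7)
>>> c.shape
(5, 5)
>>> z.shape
(5, 29)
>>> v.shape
(7, 19)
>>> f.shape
(17,)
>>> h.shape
(5, 29)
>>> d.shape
(5, 5)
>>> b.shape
(7, 19)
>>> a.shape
(5,)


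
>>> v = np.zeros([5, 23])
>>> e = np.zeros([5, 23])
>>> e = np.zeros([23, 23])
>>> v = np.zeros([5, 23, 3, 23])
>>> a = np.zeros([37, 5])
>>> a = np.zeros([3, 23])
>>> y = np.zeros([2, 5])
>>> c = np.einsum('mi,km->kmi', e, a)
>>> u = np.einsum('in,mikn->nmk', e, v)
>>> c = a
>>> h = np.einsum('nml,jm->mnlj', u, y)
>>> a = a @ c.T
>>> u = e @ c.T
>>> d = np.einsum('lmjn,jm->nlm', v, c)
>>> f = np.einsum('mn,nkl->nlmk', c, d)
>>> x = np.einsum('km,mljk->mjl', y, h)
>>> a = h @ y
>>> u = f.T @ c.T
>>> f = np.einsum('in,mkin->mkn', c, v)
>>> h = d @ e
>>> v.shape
(5, 23, 3, 23)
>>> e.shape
(23, 23)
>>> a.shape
(5, 23, 3, 5)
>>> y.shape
(2, 5)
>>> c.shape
(3, 23)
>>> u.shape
(5, 3, 23, 3)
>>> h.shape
(23, 5, 23)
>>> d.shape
(23, 5, 23)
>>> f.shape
(5, 23, 23)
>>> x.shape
(5, 3, 23)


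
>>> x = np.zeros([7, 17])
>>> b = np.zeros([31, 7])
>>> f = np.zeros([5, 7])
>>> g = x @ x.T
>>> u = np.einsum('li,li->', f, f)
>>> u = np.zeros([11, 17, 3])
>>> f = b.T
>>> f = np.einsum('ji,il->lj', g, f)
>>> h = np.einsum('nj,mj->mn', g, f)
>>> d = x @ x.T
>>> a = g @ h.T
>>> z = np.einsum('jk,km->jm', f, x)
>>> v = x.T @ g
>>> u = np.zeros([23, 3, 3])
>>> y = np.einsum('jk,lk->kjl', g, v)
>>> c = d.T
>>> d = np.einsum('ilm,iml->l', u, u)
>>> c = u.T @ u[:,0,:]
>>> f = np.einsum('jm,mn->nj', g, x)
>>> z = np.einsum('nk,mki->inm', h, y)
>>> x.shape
(7, 17)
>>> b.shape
(31, 7)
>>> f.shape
(17, 7)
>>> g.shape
(7, 7)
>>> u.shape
(23, 3, 3)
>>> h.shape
(31, 7)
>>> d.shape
(3,)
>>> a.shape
(7, 31)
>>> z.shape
(17, 31, 7)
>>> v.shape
(17, 7)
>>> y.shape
(7, 7, 17)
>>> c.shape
(3, 3, 3)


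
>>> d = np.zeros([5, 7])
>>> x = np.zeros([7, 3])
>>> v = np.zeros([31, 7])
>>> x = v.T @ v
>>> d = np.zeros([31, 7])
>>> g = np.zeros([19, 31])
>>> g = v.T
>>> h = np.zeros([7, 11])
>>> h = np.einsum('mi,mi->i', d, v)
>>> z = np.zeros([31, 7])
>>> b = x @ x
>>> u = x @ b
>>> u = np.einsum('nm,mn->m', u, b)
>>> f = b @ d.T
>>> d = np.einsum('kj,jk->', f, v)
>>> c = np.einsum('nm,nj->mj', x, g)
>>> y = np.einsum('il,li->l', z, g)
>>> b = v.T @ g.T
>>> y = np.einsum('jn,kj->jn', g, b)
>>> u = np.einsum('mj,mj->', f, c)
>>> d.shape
()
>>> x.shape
(7, 7)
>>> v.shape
(31, 7)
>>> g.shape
(7, 31)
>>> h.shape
(7,)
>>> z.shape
(31, 7)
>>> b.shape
(7, 7)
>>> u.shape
()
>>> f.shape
(7, 31)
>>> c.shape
(7, 31)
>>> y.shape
(7, 31)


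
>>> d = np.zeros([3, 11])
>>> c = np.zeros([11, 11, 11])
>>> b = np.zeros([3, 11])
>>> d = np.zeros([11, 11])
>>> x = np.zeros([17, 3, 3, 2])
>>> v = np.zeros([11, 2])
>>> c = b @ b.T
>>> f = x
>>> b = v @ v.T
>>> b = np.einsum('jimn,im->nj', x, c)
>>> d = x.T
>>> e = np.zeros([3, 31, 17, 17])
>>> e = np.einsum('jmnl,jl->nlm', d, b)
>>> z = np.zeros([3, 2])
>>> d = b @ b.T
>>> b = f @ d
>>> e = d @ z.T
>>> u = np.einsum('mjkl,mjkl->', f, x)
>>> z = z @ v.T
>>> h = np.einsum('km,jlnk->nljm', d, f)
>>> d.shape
(2, 2)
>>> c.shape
(3, 3)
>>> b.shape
(17, 3, 3, 2)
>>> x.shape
(17, 3, 3, 2)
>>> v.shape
(11, 2)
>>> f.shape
(17, 3, 3, 2)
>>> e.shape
(2, 3)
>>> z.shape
(3, 11)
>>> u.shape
()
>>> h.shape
(3, 3, 17, 2)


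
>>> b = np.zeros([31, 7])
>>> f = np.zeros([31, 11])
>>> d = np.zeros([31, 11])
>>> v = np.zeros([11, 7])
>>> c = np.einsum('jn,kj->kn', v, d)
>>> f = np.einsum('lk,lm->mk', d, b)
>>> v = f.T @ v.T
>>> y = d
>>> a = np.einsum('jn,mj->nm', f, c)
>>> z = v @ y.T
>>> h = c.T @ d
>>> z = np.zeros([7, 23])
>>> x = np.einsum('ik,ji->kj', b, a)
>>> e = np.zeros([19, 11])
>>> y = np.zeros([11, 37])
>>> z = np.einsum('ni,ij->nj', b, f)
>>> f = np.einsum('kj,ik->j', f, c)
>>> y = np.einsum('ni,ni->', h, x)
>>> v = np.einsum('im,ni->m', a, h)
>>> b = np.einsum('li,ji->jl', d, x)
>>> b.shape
(7, 31)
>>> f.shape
(11,)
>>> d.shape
(31, 11)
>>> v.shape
(31,)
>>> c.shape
(31, 7)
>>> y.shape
()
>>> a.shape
(11, 31)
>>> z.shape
(31, 11)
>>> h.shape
(7, 11)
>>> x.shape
(7, 11)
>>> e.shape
(19, 11)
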